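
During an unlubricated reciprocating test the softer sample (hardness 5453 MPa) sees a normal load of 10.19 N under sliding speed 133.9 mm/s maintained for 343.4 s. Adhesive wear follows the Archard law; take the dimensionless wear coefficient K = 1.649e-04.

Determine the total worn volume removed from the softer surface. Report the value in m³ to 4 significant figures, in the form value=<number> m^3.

value=1.417e-11 m^3

Printed values are rounded. Every step maintains full float precision — rounded once at the end, at four significant figures.
Convert: Sliding speed v = 133.9 mm/s = 0.1339 m/s. Total distance L = v·t = 0.1339 m/s × 343.4 s = 45.98 m.
Convert: Hardness H = 5453 MPa = 5.453e+09 Pa.
SI base units throughout: W = 10.19 N, H = 5.453e+09 Pa, K = 1.649e-04.
By Archard's law, V = K·W·L/H = 1.649e-04 · 10.19 · 45.98 / 5.453e+09 = 1.417e-11 m³.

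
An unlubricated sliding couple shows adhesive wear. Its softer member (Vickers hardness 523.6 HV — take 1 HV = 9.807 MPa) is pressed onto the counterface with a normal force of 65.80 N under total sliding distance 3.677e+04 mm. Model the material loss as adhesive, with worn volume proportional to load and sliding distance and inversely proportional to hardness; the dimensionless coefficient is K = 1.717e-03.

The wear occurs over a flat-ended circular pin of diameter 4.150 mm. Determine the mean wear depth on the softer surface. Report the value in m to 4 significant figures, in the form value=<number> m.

The intermediates are shown rounded, and all arithmetic carries full float precision — one final rounding to 4 significant digits.
Total distance L = 3.677e+04 mm = 36.77 m.
Hardness H = 523.6 HV × 9.807 MPa/HV = 5135 MPa = 5.135e+09 Pa.
Pin diameter d = 4.150 mm = 0.004150 m. Contact area A = π·d²/4 = π·(0.004150 m)²/4 = 1.353e-05 m².
Collected in SI base units: W = 65.80 N, H = 5.135e+09 Pa, K = 1.717e-03.
Volume removed: V = K·W·L/H = 1.717e-03 · 65.80 · 36.77 / 5.135e+09 = 8.090e-10 m³.
Depth of wear h = V/A = 8.090e-10 / 1.353e-05 = 5.981e-05 m.

value=5.981e-05 m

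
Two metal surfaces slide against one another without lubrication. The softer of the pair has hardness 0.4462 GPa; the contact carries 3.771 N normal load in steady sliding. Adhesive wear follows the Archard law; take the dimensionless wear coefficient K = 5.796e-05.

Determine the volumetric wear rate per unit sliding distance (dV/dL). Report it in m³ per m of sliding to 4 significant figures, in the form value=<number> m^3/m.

value=4.898e-13 m^3/m

The algebra keeps exact precision — quoted intermediates are rounded. Rounded just once, at 4 significant digits.
Convert: Hardness H = 0.4462 GPa = 4.462e+08 Pa.
In SI base units: W = 3.771 N, H = 4.462e+08 Pa, K = 5.796e-05.
Wear rate dV/dL = K·W/H, so: 5.796e-05 · 3.771 / 4.462e+08 = 4.898e-13 m³/m.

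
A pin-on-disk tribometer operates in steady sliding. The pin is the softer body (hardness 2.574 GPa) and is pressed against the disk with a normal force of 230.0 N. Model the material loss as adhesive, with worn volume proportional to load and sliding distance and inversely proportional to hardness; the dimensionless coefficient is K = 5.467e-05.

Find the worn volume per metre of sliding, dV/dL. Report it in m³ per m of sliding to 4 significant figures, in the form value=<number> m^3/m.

value=4.885e-12 m^3/m

The intermediates appear rounded; every step maintains full float precision. Rounded just once, at 4 significant digits.
Convert: Hardness H = 2.574 GPa = 2.574e+09 Pa.
In SI base units, W = 230.0 N, H = 2.574e+09 Pa, K = 5.467e-05.
Volumetric rate dV/dL = K·W/H: 5.467e-05 · 230.0 / 2.574e+09 = 4.885e-12 m³/m.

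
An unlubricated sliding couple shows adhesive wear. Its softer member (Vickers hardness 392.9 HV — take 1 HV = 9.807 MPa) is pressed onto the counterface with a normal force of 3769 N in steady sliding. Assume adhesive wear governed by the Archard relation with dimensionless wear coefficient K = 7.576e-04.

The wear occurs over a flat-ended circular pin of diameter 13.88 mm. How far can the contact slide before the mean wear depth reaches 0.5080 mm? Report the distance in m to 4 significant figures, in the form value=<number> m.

Quoted intermediates are rounded. All arithmetic runs at full float precision, and a single final rounding to 4 significant figures.
Hardness H = 392.9 HV × 9.807 MPa/HV = 3853 MPa = 3.853e+09 Pa.
Pin diameter d = 13.88 mm = 0.01388 m. Contact area A = π·d²/4 = π·(0.01388 m)²/4 = 1.513e-04 m².
Depth limit h_lim = 0.5080 mm = 5.080e-04 m.
Restated in SI base units: W = 3769 N, H = 3.853e+09 Pa, K = 7.576e-04.
At the depth limit, V_lim = h_lim·A = 5.080e-04 · 1.513e-04 = 7.687e-08 m³.
So the life L = V_lim·H/(K·W) = 7.687e-08 · 3.853e+09 / (7.576e-04 · 3769) = 103.7 m.

value=103.7 m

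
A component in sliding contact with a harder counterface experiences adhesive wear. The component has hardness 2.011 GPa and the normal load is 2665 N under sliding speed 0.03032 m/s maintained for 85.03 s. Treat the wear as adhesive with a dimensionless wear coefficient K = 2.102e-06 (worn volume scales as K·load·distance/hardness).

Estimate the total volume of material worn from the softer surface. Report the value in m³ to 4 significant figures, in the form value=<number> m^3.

value=7.182e-12 m^3

Intermediates are displayed rounded; every step keeps exact precision, and one last rounding to four significant digits.
Path length L = v·t = 0.03032 m/s × 85.03 s = 2.578 m.
Hardness H = 2.011 GPa = 2.011e+09 Pa.
In SI base units: W = 2665 N, H = 2.011e+09 Pa, K = 2.102e-06.
By Archard's law, V = K·W·L/H = 2.102e-06 · 2665 · 2.578 / 2.011e+09 = 7.182e-12 m³.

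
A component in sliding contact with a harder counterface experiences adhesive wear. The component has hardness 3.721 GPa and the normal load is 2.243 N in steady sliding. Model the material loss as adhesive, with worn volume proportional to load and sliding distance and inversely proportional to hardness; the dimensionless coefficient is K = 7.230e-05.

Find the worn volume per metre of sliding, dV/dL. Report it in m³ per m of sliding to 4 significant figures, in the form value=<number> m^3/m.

The algebra holds exact precision, and shown intermediates are rounded; one last rounding to 4 significant figures.
Hardness H = 3.721 GPa = 3.721e+09 Pa.
Working in SI base units: W = 2.243 N, H = 3.721e+09 Pa, K = 7.230e-05.
Sliding wear rate dV/dL = K·W/H (independent of L): 7.230e-05 · 2.243 / 3.721e+09 = 4.358e-14 m³/m.

value=4.358e-14 m^3/m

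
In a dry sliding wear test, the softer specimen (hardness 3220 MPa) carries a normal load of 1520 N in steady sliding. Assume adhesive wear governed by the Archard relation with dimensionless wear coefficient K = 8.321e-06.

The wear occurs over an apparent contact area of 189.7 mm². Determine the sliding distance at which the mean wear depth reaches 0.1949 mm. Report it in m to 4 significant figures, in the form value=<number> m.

value=9413 m

Each operation keeps exact precision. Intermediates are printed rounded; one last rounding to 4 significant digits.
Convert: Hardness H = 3220 MPa = 3.220e+09 Pa.
Convert: Contact area A = 189.7 mm² = 1.897e-04 m².
Convert: Depth limit h_lim = 0.1949 mm = 1.949e-04 m.
SI base units throughout: W = 1520 N, H = 3.220e+09 Pa, K = 8.321e-06.
Allowed volume V_lim = h_lim·A = 1.949e-04 · 1.897e-04 = 3.697e-08 m³.
Thus life L = V_lim·H/(K·W) = 3.697e-08 · 3.220e+09 / (8.321e-06 · 1520) = 9413 m.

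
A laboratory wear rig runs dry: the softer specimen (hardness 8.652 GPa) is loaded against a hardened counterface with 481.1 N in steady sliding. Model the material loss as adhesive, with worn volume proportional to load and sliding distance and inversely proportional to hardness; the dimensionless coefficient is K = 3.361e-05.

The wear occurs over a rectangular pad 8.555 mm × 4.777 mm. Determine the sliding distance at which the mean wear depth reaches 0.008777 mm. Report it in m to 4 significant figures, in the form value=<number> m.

Printed values are rounded, and the computation maintains full precision — a single final rounding, at four significant figures.
Convert: Hardness H = 8.652 GPa = 8.652e+09 Pa.
Convert: Pad sides 8.555 mm × 4.777 mm = 0.008555 m × 0.004777 m. Contact area A = 0.008555 m × 0.004777 m = 4.087e-05 m².
Convert: Depth limit h_lim = 0.008777 mm = 8.777e-06 m.
In SI base units, W = 481.1 N, H = 8.652e+09 Pa, K = 3.361e-05.
At the depth limit, V_lim = h_lim·A = 8.777e-06 · 4.087e-05 = 3.587e-10 m³.
Life L = V_lim·H/(K·W) = 3.587e-10 · 8.652e+09 / (3.361e-05 · 481.1) = 191.9 m.

value=191.9 m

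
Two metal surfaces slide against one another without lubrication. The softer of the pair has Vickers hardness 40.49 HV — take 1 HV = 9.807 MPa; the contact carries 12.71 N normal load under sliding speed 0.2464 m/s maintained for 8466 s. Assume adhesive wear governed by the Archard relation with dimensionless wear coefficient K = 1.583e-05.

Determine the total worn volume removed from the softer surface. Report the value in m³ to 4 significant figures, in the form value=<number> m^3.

value=1.057e-09 m^3

Every step maintains exact precision; intermediates are printed rounded; a single final rounding: 4 significant digits.
Convert: Distance covered L = v·t = 0.2464 m/s × 8466 s = 2086 m.
Convert: Hardness H = 40.49 HV × 9.807 MPa/HV = 397.1 MPa = 3.971e+08 Pa.
Collected in SI base units: W = 12.71 N, H = 3.971e+08 Pa, K = 1.583e-05.
Archard relation: V = K·W·L/H = 1.583e-05 · 12.71 · 2086 / 3.971e+08 = 1.057e-09 m³.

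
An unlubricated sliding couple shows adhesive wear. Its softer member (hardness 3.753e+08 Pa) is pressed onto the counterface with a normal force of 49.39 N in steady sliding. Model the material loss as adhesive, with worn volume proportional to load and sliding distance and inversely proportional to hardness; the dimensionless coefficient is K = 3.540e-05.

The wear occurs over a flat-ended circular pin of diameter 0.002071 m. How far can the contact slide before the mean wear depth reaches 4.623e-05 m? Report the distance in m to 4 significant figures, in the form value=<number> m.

Intermediate values are printed rounded — all arithmetic carries full float precision, and rounded once at the end, at four significant digits.
Convert: Contact area A = π·d²/4 = π·(0.002071 m)²/4 = 3.369e-06 m².
In SI base units, W = 49.39 N, H = 3.753e+08 Pa, K = 3.540e-05.
Permissible volume V_lim = h_lim·A = 4.623e-05 · 3.369e-06 = 1.557e-10 m³.
So the life L = V_lim·H/(K·W) = 1.557e-10 · 3.753e+08 / (3.540e-05 · 49.39) = 33.43 m.

value=33.43 m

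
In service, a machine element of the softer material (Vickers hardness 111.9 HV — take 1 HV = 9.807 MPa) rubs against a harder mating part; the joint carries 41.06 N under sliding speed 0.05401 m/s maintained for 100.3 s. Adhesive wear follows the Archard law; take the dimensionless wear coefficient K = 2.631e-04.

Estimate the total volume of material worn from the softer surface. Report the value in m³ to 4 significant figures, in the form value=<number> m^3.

Intermediate values appear rounded — all working math keeps exact precision. Rounded once at the end: four significant figures.
Convert: The distance L = v·t = 0.05401 m/s × 100.3 s = 5.417 m.
Convert: Hardness H = 111.9 HV × 9.807 MPa/HV = 1097 MPa = 1.097e+09 Pa.
In SI base units: W = 41.06 N, H = 1.097e+09 Pa, K = 2.631e-04.
Apply Archard: V = K·W·L/H = 2.631e-04 · 41.06 · 5.417 / 1.097e+09 = 5.333e-11 m³.

value=5.333e-11 m^3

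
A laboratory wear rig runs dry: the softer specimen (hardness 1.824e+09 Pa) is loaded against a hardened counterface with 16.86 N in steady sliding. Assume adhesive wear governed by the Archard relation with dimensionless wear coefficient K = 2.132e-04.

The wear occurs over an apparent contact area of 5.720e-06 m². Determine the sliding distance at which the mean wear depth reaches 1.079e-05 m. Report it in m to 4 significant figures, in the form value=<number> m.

value=31.32 m

The intermediates are displayed rounded, and the computation runs at full float precision; rounded just once, at four significant figures.
SI base units throughout: W = 16.86 N, H = 1.824e+09 Pa, K = 2.132e-04.
Volume at the limit: V_lim = h_lim·A = 1.079e-05 · 5.720e-06 = 6.172e-11 m³.
So the life L = V_lim·H/(K·W) = 6.172e-11 · 1.824e+09 / (2.132e-04 · 16.86) = 31.32 m.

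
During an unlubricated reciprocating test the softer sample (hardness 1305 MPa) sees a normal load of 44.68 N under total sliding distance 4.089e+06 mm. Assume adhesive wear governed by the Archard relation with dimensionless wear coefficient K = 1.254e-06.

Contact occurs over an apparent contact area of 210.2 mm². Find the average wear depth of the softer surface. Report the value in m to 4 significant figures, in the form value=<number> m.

value=8.352e-07 m

The algebra keeps exact precision. Intermediates are shown rounded; one last rounding: four significant figures.
Convert: Distance L = 4.089e+06 mm = 4089 m.
Convert: Hardness H = 1305 MPa = 1.305e+09 Pa.
Convert: Contact area A = 210.2 mm² = 2.102e-04 m².
SI base units throughout: W = 44.68 N, H = 1.305e+09 Pa, K = 1.254e-06.
Wear volume V = K·W·L/H = 1.254e-06 · 44.68 · 4089 / 1.305e+09 = 1.756e-10 m³.
Depth h = V/A = 1.756e-10 / 2.102e-04 = 8.352e-07 m.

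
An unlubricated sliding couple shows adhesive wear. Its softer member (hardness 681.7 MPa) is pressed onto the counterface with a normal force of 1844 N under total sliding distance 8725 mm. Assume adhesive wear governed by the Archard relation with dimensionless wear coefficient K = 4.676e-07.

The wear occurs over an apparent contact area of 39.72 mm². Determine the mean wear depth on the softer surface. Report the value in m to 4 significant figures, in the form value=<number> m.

value=2.778e-07 m

The intermediates are displayed rounded; each operation maintains full precision. Rounded once at the end, at 4 significant digits.
Convert: The distance L = 8725 mm = 8.725 m.
Convert: Hardness H = 681.7 MPa = 6.817e+08 Pa.
Convert: Contact area A = 39.72 mm² = 3.972e-05 m².
SI base units throughout: W = 1844 N, H = 6.817e+08 Pa, K = 4.676e-07.
By Archard's law, V = K·W·L/H = 4.676e-07 · 1844 · 8.725 / 6.817e+08 = 1.104e-11 m³.
Mean wear depth h = V/A = 1.104e-11 / 3.972e-05 = 2.778e-07 m.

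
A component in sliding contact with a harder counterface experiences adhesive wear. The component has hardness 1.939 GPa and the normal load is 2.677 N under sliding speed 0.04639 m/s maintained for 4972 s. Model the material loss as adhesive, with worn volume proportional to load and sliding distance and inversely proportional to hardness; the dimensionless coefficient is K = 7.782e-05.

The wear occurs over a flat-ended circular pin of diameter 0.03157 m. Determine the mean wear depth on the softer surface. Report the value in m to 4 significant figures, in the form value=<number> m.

value=3.166e-08 m

The algebra keeps full float precision, and intermediate values are shown rounded — a lone final rounding, at 4 significant figures.
Convert: Sliding distance L = v·t = 0.04639 m/s × 4972 s = 230.7 m.
Convert: Hardness H = 1.939 GPa = 1.939e+09 Pa.
Convert: Contact area A = π·d²/4 = π·(0.03157 m)²/4 = 7.828e-04 m².
Working in SI base units: W = 2.677 N, H = 1.939e+09 Pa, K = 7.782e-05.
Archard relation: V = K·W·L/H = 7.782e-05 · 2.677 · 230.7 / 1.939e+09 = 2.478e-11 m³.
Mean wear depth h = V/A = 2.478e-11 / 7.828e-04 = 3.166e-08 m.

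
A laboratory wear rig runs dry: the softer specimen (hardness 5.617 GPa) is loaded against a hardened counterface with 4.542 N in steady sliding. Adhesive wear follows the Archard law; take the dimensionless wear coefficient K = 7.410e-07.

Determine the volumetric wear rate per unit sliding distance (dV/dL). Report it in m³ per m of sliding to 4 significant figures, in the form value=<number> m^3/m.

value=5.992e-16 m^3/m

Each operation runs at full precision; intermediate values appear rounded — rounded once at the end to 4 significant figures.
Convert: Hardness H = 5.617 GPa = 5.617e+09 Pa.
Expressed in SI base units: W = 4.542 N, H = 5.617e+09 Pa, K = 7.410e-07.
Volumetric rate dV/dL = K·W/H — distance-free: 7.410e-07 · 4.542 / 5.617e+09 = 5.992e-16 m³/m.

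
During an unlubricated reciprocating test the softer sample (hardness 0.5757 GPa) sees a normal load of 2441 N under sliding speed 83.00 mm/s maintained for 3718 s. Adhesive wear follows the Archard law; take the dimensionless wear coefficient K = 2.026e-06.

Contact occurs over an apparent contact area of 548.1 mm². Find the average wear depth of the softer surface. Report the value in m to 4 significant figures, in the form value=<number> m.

value=4.837e-06 m

All arithmetic keeps exact precision; intermediates are displayed rounded — one last rounding: four significant digits.
Sliding speed v = 83.00 mm/s = 0.08300 m/s. The distance L = v·t = 0.08300 m/s × 3718 s = 308.6 m.
Hardness H = 0.5757 GPa = 5.757e+08 Pa.
Contact area A = 548.1 mm² = 5.481e-04 m².
Collected in SI base units: W = 2441 N, H = 5.757e+08 Pa, K = 2.026e-06.
Apply Archard: V = K·W·L/H = 2.026e-06 · 2441 · 308.6 / 5.757e+08 = 2.651e-09 m³.
Depth h = V/A = 2.651e-09 / 5.481e-04 = 4.837e-06 m.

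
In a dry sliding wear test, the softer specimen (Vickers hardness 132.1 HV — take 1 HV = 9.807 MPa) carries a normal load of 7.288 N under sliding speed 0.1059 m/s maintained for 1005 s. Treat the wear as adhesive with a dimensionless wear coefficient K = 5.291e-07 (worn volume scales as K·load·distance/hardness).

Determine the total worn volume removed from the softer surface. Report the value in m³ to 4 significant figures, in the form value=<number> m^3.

Intermediate values are printed rounded. Each operation carries full float precision. Rounded once at the end to 4 significant digits.
Convert: Path length L = v·t = 0.1059 m/s × 1005 s = 106.4 m.
Convert: Hardness H = 132.1 HV × 9.807 MPa/HV = 1296 MPa = 1.296e+09 Pa.
Expressed in SI base units: W = 7.288 N, H = 1.296e+09 Pa, K = 5.291e-07.
Archard volume V = K·W·L/H = 5.291e-07 · 7.288 · 106.4 / 1.296e+09 = 3.168e-13 m³.

value=3.168e-13 m^3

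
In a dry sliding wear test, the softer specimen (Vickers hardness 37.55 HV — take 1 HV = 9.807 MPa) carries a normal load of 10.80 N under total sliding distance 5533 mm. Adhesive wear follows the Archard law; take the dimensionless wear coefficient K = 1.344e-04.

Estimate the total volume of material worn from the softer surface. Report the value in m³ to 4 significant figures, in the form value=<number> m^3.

The computation holds full precision — intermediate values appear rounded. Rounded just once, at 4 significant figures.
Convert: Path length L = 5533 mm = 5.533 m.
Convert: Hardness H = 37.55 HV × 9.807 MPa/HV = 368.3 MPa = 3.683e+08 Pa.
Expressed in SI base units: W = 10.80 N, H = 3.683e+08 Pa, K = 1.344e-04.
Volume removed: V = K·W·L/H = 1.344e-04 · 10.80 · 5.533 / 3.683e+08 = 2.181e-11 m³.

value=2.181e-11 m^3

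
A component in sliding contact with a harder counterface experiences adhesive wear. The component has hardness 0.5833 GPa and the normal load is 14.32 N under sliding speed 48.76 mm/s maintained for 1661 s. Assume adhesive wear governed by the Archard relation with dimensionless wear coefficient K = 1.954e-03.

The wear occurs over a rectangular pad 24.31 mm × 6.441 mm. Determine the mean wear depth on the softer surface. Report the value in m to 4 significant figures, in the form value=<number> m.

value=2.481e-05 m

Intermediate values are shown rounded, and all arithmetic carries exact precision; a lone final rounding: 4 significant figures.
Convert: Sliding speed v = 48.76 mm/s = 0.04876 m/s. Distance L = v·t = 0.04876 m/s × 1661 s = 80.99 m.
Convert: Hardness H = 0.5833 GPa = 5.833e+08 Pa.
Convert: Pad sides 24.31 mm × 6.441 mm = 0.02431 m × 0.006441 m. Contact area A = 0.02431 m × 0.006441 m = 1.566e-04 m².
Restated in SI base units: W = 14.32 N, H = 5.833e+08 Pa, K = 1.954e-03.
Archard relation: V = K·W·L/H = 1.954e-03 · 14.32 · 80.99 / 5.833e+08 = 3.885e-09 m³.
Mean wear depth h = V/A = 3.885e-09 / 1.566e-04 = 2.481e-05 m.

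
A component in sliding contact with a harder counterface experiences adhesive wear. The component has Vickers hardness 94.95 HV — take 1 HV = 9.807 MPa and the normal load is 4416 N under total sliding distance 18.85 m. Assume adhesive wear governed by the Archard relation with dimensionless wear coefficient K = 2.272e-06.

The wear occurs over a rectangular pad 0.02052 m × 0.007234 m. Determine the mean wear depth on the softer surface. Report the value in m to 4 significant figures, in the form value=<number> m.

The intermediates are displayed rounded; all arithmetic keeps full precision, and rounded just once to four significant figures.
Hardness H = 94.95 HV × 9.807 MPa/HV = 931.2 MPa = 9.312e+08 Pa.
Contact area A = 0.02052 m × 0.007234 m = 1.484e-04 m².
Restated in SI base units: W = 4416 N, H = 9.312e+08 Pa, K = 2.272e-06.
Wear volume V = K·W·L/H = 2.272e-06 · 4416 · 18.85 / 9.312e+08 = 2.031e-10 m³.
Depth h = V/A = 2.031e-10 / 1.484e-04 = 1.368e-06 m.

value=1.368e-06 m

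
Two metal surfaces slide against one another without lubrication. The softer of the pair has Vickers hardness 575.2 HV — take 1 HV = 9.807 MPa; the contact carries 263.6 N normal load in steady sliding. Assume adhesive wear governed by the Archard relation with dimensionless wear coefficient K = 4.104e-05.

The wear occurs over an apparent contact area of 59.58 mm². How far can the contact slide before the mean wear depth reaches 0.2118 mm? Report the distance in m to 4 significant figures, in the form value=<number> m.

Intermediates are displayed rounded — each operation keeps exact precision, and one last rounding, at 4 significant figures.
Convert: Hardness H = 575.2 HV × 9.807 MPa/HV = 5641 MPa = 5.641e+09 Pa.
Convert: Contact area A = 59.58 mm² = 5.958e-05 m².
Convert: Depth limit h_lim = 0.2118 mm = 2.118e-04 m.
Restated in SI base units: W = 263.6 N, H = 5.641e+09 Pa, K = 4.104e-05.
Allowed volume V_lim = h_lim·A = 2.118e-04 · 5.958e-05 = 1.262e-08 m³.
Life L = V_lim·H/(K·W) = 1.262e-08 · 5.641e+09 / (4.104e-05 · 263.6) = 6580 m.

value=6580 m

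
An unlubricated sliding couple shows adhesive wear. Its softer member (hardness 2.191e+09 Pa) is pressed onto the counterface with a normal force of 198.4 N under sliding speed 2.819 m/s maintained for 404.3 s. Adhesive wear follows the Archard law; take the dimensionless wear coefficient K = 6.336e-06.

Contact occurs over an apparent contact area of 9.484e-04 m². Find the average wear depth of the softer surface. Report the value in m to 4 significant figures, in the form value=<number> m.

All working math keeps full float precision; intermediates are shown rounded, and rounded once at the end: four significant figures.
Distance covered L = v·t = 2.819 m/s × 404.3 s = 1140 m.
Restated in SI base units: W = 198.4 N, H = 2.191e+09 Pa, K = 6.336e-06.
Apply Archard: V = K·W·L/H = 6.336e-06 · 198.4 · 1140 / 2.191e+09 = 6.539e-10 m³.
Wear depth h = V/A = 6.539e-10 / 9.484e-04 = 6.895e-07 m.

value=6.895e-07 m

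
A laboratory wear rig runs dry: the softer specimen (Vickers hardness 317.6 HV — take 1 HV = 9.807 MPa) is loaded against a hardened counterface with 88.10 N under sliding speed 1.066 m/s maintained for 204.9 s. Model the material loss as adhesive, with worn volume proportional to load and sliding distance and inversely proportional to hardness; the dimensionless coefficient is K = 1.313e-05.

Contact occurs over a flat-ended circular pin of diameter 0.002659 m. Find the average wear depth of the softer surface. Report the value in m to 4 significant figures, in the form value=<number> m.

value=1.461e-05 m

The intermediates are shown rounded; each operation carries full float precision; one last rounding to 4 significant digits.
Distance covered L = v·t = 1.066 m/s × 204.9 s = 218.4 m.
Hardness H = 317.6 HV × 9.807 MPa/HV = 3115 MPa = 3.115e+09 Pa.
Contact area A = π·d²/4 = π·(0.002659 m)²/4 = 5.553e-06 m².
Restated in SI base units: W = 88.10 N, H = 3.115e+09 Pa, K = 1.313e-05.
Worn volume V = K·W·L/H = 1.313e-05 · 88.10 · 218.4 / 3.115e+09 = 8.112e-11 m³.
Mean wear depth h = V/A = 8.112e-11 / 5.553e-06 = 1.461e-05 m.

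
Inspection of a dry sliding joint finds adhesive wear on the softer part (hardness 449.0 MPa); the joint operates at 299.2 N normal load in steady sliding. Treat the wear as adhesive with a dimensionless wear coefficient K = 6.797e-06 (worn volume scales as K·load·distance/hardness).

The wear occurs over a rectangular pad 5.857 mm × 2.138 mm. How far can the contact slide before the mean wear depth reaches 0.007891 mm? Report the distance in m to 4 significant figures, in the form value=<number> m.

value=21.82 m

Printed values are rounded — every step carries exact precision. Rounded just once: four significant figures.
Convert: Hardness H = 449.0 MPa = 4.490e+08 Pa.
Convert: Pad sides 5.857 mm × 2.138 mm = 0.005857 m × 0.002138 m. Contact area A = 0.005857 m × 0.002138 m = 1.252e-05 m².
Convert: Depth limit h_lim = 0.007891 mm = 7.891e-06 m.
In SI base units, W = 299.2 N, H = 4.490e+08 Pa, K = 6.797e-06.
Permissible volume V_lim = h_lim·A = 7.891e-06 · 1.252e-05 = 9.881e-11 m³.
Inverting, life L = V_lim·H/(K·W) = 9.881e-11 · 4.490e+08 / (6.797e-06 · 299.2) = 21.82 m.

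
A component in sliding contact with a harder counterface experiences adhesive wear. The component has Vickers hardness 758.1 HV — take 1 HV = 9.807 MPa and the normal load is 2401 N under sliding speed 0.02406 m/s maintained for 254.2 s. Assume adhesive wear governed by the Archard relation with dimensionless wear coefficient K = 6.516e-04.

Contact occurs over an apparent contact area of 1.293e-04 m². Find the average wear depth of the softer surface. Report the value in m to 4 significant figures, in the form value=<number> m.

value=9.954e-06 m

The algebra keeps full float precision — intermediate values are displayed rounded, and a single final rounding, at four significant figures.
Convert: Path length L = v·t = 0.02406 m/s × 254.2 s = 6.116 m.
Convert: Hardness H = 758.1 HV × 9.807 MPa/HV = 7435 MPa = 7.435e+09 Pa.
Expressed in SI base units: W = 2401 N, H = 7.435e+09 Pa, K = 6.516e-04.
Wear volume V = K·W·L/H = 6.516e-04 · 2401 · 6.116 / 7.435e+09 = 1.287e-09 m³.
Average depth h = V/A = 1.287e-09 / 1.293e-04 = 9.954e-06 m.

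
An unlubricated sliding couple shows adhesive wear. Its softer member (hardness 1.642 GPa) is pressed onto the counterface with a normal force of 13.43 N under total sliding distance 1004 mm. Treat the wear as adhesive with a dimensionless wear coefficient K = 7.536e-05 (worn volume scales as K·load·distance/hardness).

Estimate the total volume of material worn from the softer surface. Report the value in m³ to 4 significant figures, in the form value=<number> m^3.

Displayed values are rounded, and all working math carries exact precision — rounded just once to four significant digits.
Distance covered L = 1004 mm = 1.004 m.
Hardness H = 1.642 GPa = 1.642e+09 Pa.
Restated in SI base units: W = 13.43 N, H = 1.642e+09 Pa, K = 7.536e-05.
Archard relation: V = K·W·L/H = 7.536e-05 · 13.43 · 1.004 / 1.642e+09 = 6.188e-13 m³.

value=6.188e-13 m^3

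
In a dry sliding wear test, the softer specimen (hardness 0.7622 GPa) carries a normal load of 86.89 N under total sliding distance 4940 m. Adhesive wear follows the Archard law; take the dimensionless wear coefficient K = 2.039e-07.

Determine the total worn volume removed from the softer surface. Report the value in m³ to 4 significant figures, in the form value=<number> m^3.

value=1.148e-10 m^3

The computation holds full float precision — displayed values are rounded, and a lone final rounding, at 4 significant digits.
Convert: Hardness H = 0.7622 GPa = 7.622e+08 Pa.
In SI base units, W = 86.89 N, H = 7.622e+08 Pa, K = 2.039e-07.
Archard volume V = K·W·L/H = 2.039e-07 · 86.89 · 4940 / 7.622e+08 = 1.148e-10 m³.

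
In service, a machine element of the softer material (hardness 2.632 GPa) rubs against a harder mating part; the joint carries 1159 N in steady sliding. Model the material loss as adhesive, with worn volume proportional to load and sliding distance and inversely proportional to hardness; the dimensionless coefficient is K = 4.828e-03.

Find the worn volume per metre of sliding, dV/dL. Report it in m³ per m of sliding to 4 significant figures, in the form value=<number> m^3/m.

All arithmetic holds full precision. Intermediate values are shown rounded; a single final rounding, at four significant figures.
Hardness H = 2.632 GPa = 2.632e+09 Pa.
Working in SI base units: W = 1159 N, H = 2.632e+09 Pa, K = 4.828e-03.
The wear rate dV/dL = K·W/H (independent of L): 4.828e-03 · 1159 / 2.632e+09 = 2.126e-09 m³/m.

value=2.126e-09 m^3/m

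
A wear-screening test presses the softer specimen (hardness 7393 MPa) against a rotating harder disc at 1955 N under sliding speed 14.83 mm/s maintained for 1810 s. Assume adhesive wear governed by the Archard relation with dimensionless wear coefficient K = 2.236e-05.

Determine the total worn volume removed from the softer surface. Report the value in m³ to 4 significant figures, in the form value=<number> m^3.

value=1.587e-10 m^3

Intermediate values are printed rounded. All arithmetic holds exact precision — rounded once at the end: four significant figures.
Sliding speed v = 14.83 mm/s = 0.01483 m/s. The distance L = v·t = 0.01483 m/s × 1810 s = 26.84 m.
Hardness H = 7393 MPa = 7.393e+09 Pa.
As SI base values: W = 1955 N, H = 7.393e+09 Pa, K = 2.236e-05.
Apply Archard: V = K·W·L/H = 2.236e-05 · 1955 · 26.84 / 7.393e+09 = 1.587e-10 m³.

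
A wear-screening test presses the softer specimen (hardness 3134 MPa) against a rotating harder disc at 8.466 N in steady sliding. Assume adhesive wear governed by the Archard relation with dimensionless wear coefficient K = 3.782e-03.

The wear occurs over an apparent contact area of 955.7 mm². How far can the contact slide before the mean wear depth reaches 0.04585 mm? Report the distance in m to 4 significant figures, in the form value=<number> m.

value=4289 m

All working math runs at full float precision. The intermediates appear rounded, and rounded once at the end to four significant figures.
Hardness H = 3134 MPa = 3.134e+09 Pa.
Contact area A = 955.7 mm² = 9.557e-04 m².
Depth limit h_lim = 0.04585 mm = 4.585e-05 m.
In SI base units: W = 8.466 N, H = 3.134e+09 Pa, K = 3.782e-03.
Permissible volume V_lim = h_lim·A = 4.585e-05 · 9.557e-04 = 4.382e-08 m³.
So the life L = V_lim·H/(K·W) = 4.382e-08 · 3.134e+09 / (3.782e-03 · 8.466) = 4289 m.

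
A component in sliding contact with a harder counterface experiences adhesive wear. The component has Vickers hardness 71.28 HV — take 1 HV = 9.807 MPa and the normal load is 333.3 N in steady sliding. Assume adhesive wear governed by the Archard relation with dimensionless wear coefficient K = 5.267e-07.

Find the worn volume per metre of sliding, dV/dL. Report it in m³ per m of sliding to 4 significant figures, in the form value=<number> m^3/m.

value=2.511e-13 m^3/m

Intermediates are shown rounded; the computation keeps full precision, and one final rounding to four significant figures.
Convert: Hardness H = 71.28 HV × 9.807 MPa/HV = 699.0 MPa = 6.990e+08 Pa.
Expressed in SI base units: W = 333.3 N, H = 6.990e+08 Pa, K = 5.267e-07.
The wear rate dV/dL = K·W/H: 5.267e-07 · 333.3 / 6.990e+08 = 2.511e-13 m³/m.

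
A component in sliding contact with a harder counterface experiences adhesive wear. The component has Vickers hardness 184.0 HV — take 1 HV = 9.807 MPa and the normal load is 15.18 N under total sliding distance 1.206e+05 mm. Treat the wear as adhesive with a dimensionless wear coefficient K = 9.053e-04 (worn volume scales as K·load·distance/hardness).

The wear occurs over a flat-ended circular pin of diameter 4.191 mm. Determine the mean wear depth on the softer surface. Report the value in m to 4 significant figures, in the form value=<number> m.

value=6.658e-05 m

All arithmetic holds full float precision. Displayed values are rounded. Rounded once at the end, at four significant figures.
Convert: Path length L = 1.206e+05 mm = 120.6 m.
Convert: Hardness H = 184.0 HV × 9.807 MPa/HV = 1804 MPa = 1.804e+09 Pa.
Convert: Pin diameter d = 4.191 mm = 0.004191 m. Contact area A = π·d²/4 = π·(0.004191 m)²/4 = 1.380e-05 m².
SI base units throughout: W = 15.18 N, H = 1.804e+09 Pa, K = 9.053e-04.
Apply Archard: V = K·W·L/H = 9.053e-04 · 15.18 · 120.6 / 1.804e+09 = 9.185e-10 m³.
Mean depth h = V/A = 9.185e-10 / 1.380e-05 = 6.658e-05 m.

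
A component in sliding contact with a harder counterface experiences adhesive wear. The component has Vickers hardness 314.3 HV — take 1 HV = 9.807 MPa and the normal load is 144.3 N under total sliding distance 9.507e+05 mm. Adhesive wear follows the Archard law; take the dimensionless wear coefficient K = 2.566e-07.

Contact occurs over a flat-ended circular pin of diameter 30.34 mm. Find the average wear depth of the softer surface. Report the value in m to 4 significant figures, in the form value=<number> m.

value=1.580e-08 m

Each operation holds full precision — intermediate values are shown rounded, and a lone final rounding: four significant digits.
Convert: The distance L = 9.507e+05 mm = 950.7 m.
Convert: Hardness H = 314.3 HV × 9.807 MPa/HV = 3082 MPa = 3.082e+09 Pa.
Convert: Pin diameter d = 30.34 mm = 0.03034 m. Contact area A = π·d²/4 = π·(0.03034 m)²/4 = 7.230e-04 m².
Working in SI base units: W = 144.3 N, H = 3.082e+09 Pa, K = 2.566e-07.
Archard relation: V = K·W·L/H = 2.566e-07 · 144.3 · 950.7 / 3.082e+09 = 1.142e-11 m³.
Average depth h = V/A = 1.142e-11 / 7.230e-04 = 1.580e-08 m.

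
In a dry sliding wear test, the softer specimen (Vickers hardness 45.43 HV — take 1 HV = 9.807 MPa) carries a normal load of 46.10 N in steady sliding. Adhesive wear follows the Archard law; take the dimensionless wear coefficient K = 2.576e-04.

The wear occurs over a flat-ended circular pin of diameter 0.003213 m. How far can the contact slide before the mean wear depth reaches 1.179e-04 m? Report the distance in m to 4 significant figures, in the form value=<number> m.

value=35.86 m

All working math carries full float precision; the intermediates are printed rounded — a lone final rounding, at four significant figures.
Convert: Hardness H = 45.43 HV × 9.807 MPa/HV = 445.5 MPa = 4.455e+08 Pa.
Convert: Contact area A = π·d²/4 = π·(0.003213 m)²/4 = 8.108e-06 m².
Working in SI base units: W = 46.10 N, H = 4.455e+08 Pa, K = 2.576e-04.
At the depth limit, V_lim = h_lim·A = 1.179e-04 · 8.108e-06 = 9.559e-10 m³.
Life L = V_lim·H/(K·W) = 9.559e-10 · 4.455e+08 / (2.576e-04 · 46.10) = 35.86 m.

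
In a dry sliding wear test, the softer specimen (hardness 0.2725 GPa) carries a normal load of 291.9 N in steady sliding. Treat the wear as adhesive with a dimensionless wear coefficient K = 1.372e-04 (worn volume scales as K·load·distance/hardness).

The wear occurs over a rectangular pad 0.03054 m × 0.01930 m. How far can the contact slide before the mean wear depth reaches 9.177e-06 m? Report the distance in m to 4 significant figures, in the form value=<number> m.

Printed values are rounded. The computation runs at full float precision; rounded once at the end: four significant figures.
Convert: Hardness H = 0.2725 GPa = 2.725e+08 Pa.
Convert: Contact area A = 0.03054 m × 0.01930 m = 5.894e-04 m².
As SI base values: W = 291.9 N, H = 2.725e+08 Pa, K = 1.372e-04.
Permissible volume V_lim = h_lim·A = 9.177e-06 · 5.894e-04 = 5.409e-09 m³.
Thus life L = V_lim·H/(K·W) = 5.409e-09 · 2.725e+08 / (1.372e-04 · 291.9) = 36.80 m.

value=36.80 m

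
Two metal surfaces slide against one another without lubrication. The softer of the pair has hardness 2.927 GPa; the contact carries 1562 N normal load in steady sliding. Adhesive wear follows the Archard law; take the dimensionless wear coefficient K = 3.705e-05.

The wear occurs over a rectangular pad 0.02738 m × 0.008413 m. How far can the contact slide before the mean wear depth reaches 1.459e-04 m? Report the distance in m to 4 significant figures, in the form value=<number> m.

value=1700 m

All arithmetic holds exact precision, and intermediates are printed rounded — one last rounding: 4 significant digits.
Convert: Hardness H = 2.927 GPa = 2.927e+09 Pa.
Convert: Contact area A = 0.02738 m × 0.008413 m = 2.303e-04 m².
In SI base units: W = 1562 N, H = 2.927e+09 Pa, K = 3.705e-05.
Wearable volume V_lim = h_lim·A = 1.459e-04 · 2.303e-04 = 3.361e-08 m³.
Life L = V_lim·H/(K·W) = 3.361e-08 · 2.927e+09 / (3.705e-05 · 1562) = 1700 m.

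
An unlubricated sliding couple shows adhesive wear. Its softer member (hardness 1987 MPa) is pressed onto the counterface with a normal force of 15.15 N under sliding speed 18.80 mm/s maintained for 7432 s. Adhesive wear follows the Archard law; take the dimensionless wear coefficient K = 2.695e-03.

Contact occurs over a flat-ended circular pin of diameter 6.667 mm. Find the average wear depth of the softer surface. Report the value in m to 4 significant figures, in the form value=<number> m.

The computation maintains full float precision; shown intermediates are rounded, and rounded just once: 4 significant figures.
Sliding speed v = 18.80 mm/s = 0.01880 m/s. Distance covered L = v·t = 0.01880 m/s × 7432 s = 139.7 m.
Hardness H = 1987 MPa = 1.987e+09 Pa.
Pin diameter d = 6.667 mm = 0.006667 m. Contact area A = π·d²/4 = π·(0.006667 m)²/4 = 3.491e-05 m².
As SI base values: W = 15.15 N, H = 1.987e+09 Pa, K = 2.695e-03.
Volume removed: V = K·W·L/H = 2.695e-03 · 15.15 · 139.7 / 1.987e+09 = 2.871e-09 m³.
Mean depth h = V/A = 2.871e-09 / 3.491e-05 = 8.224e-05 m.

value=8.224e-05 m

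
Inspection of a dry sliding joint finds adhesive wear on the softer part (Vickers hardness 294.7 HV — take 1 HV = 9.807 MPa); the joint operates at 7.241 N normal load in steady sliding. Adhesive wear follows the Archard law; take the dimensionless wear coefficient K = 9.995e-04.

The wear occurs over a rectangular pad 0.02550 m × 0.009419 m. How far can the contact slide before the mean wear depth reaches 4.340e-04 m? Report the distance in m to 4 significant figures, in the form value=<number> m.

The intermediates are displayed rounded, and the computation maintains full precision, and a single final rounding to 4 significant figures.
Convert: Hardness H = 294.7 HV × 9.807 MPa/HV = 2890 MPa = 2.890e+09 Pa.
Convert: Contact area A = 0.02550 m × 0.009419 m = 2.402e-04 m².
In SI base units, W = 7.241 N, H = 2.890e+09 Pa, K = 9.995e-04.
At the depth limit, V_lim = h_lim·A = 4.340e-04 · 2.402e-04 = 1.042e-07 m³.
Life L = V_lim·H/(K·W) = 1.042e-07 · 2.890e+09 / (9.995e-04 · 7.241) = 4.163e+04 m.

value=4.163e+04 m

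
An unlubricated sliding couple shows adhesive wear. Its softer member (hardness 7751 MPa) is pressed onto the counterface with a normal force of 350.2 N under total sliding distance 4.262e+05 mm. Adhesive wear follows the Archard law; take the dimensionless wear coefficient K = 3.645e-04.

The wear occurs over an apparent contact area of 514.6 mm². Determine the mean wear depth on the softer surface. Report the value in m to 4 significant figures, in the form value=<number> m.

value=1.364e-05 m

Intermediate values are printed rounded; every step keeps exact precision, and one final rounding: 4 significant figures.
Total distance L = 4.262e+05 mm = 426.2 m.
Hardness H = 7751 MPa = 7.751e+09 Pa.
Contact area A = 514.6 mm² = 5.146e-04 m².
Restated in SI base units: W = 350.2 N, H = 7.751e+09 Pa, K = 3.645e-04.
Archard volume V = K·W·L/H = 3.645e-04 · 350.2 · 426.2 / 7.751e+09 = 7.019e-09 m³.
Average depth h = V/A = 7.019e-09 / 5.146e-04 = 1.364e-05 m.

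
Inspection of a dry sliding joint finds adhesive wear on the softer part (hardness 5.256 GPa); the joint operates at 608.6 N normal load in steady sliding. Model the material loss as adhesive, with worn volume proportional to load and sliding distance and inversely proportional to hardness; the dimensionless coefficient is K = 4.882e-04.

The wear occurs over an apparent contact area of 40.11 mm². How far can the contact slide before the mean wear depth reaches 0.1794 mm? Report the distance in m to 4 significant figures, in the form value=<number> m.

The intermediates are printed rounded. Every step maintains full float precision; rounded just once, at 4 significant figures.
Hardness H = 5.256 GPa = 5.256e+09 Pa.
Contact area A = 40.11 mm² = 4.011e-05 m².
Depth limit h_lim = 0.1794 mm = 1.794e-04 m.
In SI base units: W = 608.6 N, H = 5.256e+09 Pa, K = 4.882e-04.
Volume at the limit: V_lim = h_lim·A = 1.794e-04 · 4.011e-05 = 7.196e-09 m³.
Thus life L = V_lim·H/(K·W) = 7.196e-09 · 5.256e+09 / (4.882e-04 · 608.6) = 127.3 m.

value=127.3 m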